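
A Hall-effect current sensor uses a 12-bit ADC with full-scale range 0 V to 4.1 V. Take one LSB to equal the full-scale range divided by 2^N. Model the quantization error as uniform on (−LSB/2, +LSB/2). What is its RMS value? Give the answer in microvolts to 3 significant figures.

Range is 4.1 V.
One LSB is 4.1 V / 4096 = 1.0010 mV.
V_rms = LSB/√12 = 1.0010 mV / √12 = 289 µV.

289 µV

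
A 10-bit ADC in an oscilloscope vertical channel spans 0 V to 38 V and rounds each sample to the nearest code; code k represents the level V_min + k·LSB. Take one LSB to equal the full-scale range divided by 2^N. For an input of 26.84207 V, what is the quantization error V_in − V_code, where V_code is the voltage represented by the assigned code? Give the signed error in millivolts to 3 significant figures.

+12.0 mV

Range is 38 V. LSB = 38 V / 2^10 ≈ 37.11 mV.
(V_in − V_min)/LSB = (26.84207 − (0)) × 1024/38 = 723.3231 → nearest code k = 723.
V_code = 0 + (723/1024) × 38 = 26.83007813 V.
e = 26.84207 − (26.83007813) = +12.0 mV.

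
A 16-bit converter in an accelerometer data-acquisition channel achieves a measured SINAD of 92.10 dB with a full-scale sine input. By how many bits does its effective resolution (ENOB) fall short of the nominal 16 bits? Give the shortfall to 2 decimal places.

N_eff = (92.10 − 1.76)/6.02 = 15.0066 bits.
16 − 15.0066 = 0.99 bits below nominal.

0.99 bits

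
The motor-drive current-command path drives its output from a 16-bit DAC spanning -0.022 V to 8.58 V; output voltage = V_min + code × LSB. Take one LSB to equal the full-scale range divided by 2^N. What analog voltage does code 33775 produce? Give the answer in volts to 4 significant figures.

4.411 V

The full-scale span is 8.58 − (-0.022) = 8.602 V. LSB = 8.602 V / 2^16.
V_out = V_min + code × LSB = -0.022 V + 33775 × 8.602 V / 65536
      = -0.022 V + 4.43317 V = 4.41117 V.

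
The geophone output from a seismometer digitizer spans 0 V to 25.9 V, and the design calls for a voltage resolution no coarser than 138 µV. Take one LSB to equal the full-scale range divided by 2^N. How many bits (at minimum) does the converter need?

Full-scale range = 25.9 V.
Levels needed ≥ 25.9/138 µV = 187700. 2^18 = 262144 suffices, so N_min = 18.

18 bits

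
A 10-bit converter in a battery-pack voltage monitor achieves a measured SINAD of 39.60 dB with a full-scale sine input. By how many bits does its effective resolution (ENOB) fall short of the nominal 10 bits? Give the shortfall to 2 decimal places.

N_eff = (39.60 − 1.76)/6.02 = 6.2857 bits.
10 − 6.2857 = 3.71 bits below nominal.

3.71 bits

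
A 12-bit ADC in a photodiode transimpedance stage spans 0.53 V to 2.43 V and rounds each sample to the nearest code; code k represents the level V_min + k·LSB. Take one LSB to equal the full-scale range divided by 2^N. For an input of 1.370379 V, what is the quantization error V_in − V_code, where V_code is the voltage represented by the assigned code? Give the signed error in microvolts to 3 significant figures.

Span: 2.43 V − (0.53 V) = 1.9 V. LSB = 1.9 V / 2^12 ≈ 463.9 µV.
Position in LSBs: (1.370379 − (0.53)) × 4096/1.9 = 1811.6802; rounding gives k = 1812.
Reconstructed level: 0.53 + 1812 × 1.9/4096 V = 1.370527344 V.
V_in − V_code = 1.370379 − (1.370527344) = −148 µV.

−148 µV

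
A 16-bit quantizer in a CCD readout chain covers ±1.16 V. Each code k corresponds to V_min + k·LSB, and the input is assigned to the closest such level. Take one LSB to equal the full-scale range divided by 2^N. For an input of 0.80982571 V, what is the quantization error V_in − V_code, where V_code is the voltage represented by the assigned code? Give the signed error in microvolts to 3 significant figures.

+6.37 µV

Full-scale range = 1.16 V − (-1.16 V) = 2.32 V. LSB = 2.32 V / 2^16 ≈ 35.40 µV.
(V_in − V_min)/LSB = (0.80982571 − (-1.16)) × 65536/2.32 = 55644.1801 → nearest code k = 55644.
V_code = V_min + k × range/2^16 = -1.16 + 55644 × 2.32/65536 = 0.80981933594 V.
e = 0.80982571 − (0.80981933594) = +6.37 µV.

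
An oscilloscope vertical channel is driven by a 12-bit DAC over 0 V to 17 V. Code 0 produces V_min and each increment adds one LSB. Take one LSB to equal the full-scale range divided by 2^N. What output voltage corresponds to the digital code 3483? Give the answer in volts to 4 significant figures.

14.46 V

V_FS = 17 V. LSB = 17 V / 2^12.
V_out = V_min + code × LSB = 0 V + 3483 × 17 V / 4096
      = 0 V + 14.4558 V = 14.4558 V.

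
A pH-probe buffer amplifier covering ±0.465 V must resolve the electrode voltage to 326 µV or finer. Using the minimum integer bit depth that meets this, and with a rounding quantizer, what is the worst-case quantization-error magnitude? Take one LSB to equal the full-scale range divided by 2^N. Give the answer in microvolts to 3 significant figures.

The full-scale span is 0.465 − (-0.465) = 0.93 V.
Levels needed ≥ 0.93/326 µV = 2853. 2^12 = 4096 suffices, so N_min = 12.
LSB = 0.93 V / 2^12 = 227.05 µV.
Max error for round-to-nearest is LSB/2 = 114 µV.

114 µV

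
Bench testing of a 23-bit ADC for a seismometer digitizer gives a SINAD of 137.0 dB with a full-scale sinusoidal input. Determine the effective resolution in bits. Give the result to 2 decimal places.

22.47 bits

ENOB = (137.0 − 1.76)/6.02 = 22.4651 bits.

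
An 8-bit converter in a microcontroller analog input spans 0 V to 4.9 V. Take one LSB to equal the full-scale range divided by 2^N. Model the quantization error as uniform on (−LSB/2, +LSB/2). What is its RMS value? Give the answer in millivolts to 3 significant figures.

Span = 4.9 V.
Step size = 4.9/256 V = 19.141 mV.
RMS of a uniform error over width LSB is LSB/√12 = 5.53 mV.

5.53 mV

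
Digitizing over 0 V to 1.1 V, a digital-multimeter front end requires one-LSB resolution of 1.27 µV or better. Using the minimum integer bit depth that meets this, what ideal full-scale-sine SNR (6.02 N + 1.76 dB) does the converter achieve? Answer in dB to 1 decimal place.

122.2 dB

Span = 1.1 V.
Need 2^N ≥ 1.1 V / 1.27 µV = 866100 → N_min = 20.
Ideal SNR at N = 20: 6.02·20 + 1.76 = 122.2 dB.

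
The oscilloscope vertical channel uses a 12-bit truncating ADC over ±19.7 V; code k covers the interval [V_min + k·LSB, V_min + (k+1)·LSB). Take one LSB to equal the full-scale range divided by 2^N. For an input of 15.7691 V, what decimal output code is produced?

3687

Full-scale range = 19.7 V − (-19.7 V) = 39.4 V. LSB = 39.4 V / 2^12 ≈ 9.619 mV.
V_in − V_min = 15.7691 − (-19.7) = 35.4691 V.
Divide by LSB: 35.4691 × 4096/39.4 = 3687.3460.
Truncating gives code 3687.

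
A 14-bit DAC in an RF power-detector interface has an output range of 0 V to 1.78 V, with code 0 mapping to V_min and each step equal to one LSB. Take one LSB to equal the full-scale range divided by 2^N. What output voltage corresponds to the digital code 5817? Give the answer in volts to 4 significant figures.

0.6320 V

Span = 1.78 V. LSB = 1.78 V / 2^14.
Output = V_min + (5817/16384) × range = 0 + 0.355042 × 1.78 V
      = 0 V + 0.631974 V = 0.631974 V.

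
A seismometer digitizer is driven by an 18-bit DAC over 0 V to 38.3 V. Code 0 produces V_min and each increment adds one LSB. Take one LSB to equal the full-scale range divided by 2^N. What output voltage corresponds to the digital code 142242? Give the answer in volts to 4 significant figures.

20.78 V

V_FS = 38.3 V. LSB = 38.3 V / 2^18.
Output = V_min + (142242/262144) × range = 0 + 0.542610 × 38.3 V
      = 0 + 20.7820 = 20.7820 V.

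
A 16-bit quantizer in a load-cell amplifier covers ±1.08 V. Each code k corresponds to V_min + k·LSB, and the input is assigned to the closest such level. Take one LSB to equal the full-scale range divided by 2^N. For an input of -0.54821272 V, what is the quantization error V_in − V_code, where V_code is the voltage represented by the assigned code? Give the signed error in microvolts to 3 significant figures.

−5.93 µV

Full-scale range = 1.08 V − (-1.08 V) = 2.16 V. LSB = 2.16 V / 2^16 ≈ 32.96 µV.
(V_in − V_min)/LSB = (-0.54821272 − (-1.08)) × 65536/2.16 = 16134.8200 → nearest code k = 16135.
V_code = -1.08 + (16135/65536) × 2.16 = -0.54820678711 V.
V_in − V_code = -0.54821272 − (-0.54820678711) = −5.93 µV.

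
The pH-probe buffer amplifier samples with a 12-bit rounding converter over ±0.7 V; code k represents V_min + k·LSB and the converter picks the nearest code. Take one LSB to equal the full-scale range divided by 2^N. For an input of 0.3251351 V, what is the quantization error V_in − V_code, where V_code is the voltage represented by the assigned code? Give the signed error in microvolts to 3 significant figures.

Range = 0.7 − (-0.7) = 1.4 V. LSB = 1.4 V / 2^12 ≈ 341.8 µV.
Position in LSBs: (0.3251351 − (-0.7)) × 4096/1.4 = 2999.2524; rounding gives k = 2999.
V_code = -0.7 + (2999/4096) × 1.4 = 0.3250488281 V.
V_in − V_code = 0.3251351 − (0.3250488281) = +86.3 µV.

+86.3 µV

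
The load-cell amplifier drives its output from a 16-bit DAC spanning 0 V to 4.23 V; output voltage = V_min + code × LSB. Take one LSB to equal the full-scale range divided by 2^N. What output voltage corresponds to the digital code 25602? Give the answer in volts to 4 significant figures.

Range is 4.23 V. LSB = 4.23 V / 2^16.
V_out = 0 + 25602 × (4.23/65536) V
      = 0 + 1.65247 = 1.65247 V.

1.652 V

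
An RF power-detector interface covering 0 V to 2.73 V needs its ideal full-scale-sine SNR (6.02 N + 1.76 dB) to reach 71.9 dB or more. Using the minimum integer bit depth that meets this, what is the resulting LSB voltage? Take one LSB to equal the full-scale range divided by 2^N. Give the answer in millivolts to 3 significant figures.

Span = 2.73 V.
Solving 6.02 N ≥ 71.9 − 1.76: N ≥ 11.651. Round up → N = 12.
Step size = 2.73/4096 V = 0.667 mV.

0.667 mV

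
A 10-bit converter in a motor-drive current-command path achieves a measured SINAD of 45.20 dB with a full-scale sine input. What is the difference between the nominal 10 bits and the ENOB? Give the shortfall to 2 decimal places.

2.78 bits

N_eff = (45.20 − 1.76)/6.02 = 7.2159 bits.
Lost resolution: 10 − 7.2159 = 2.7841 bits.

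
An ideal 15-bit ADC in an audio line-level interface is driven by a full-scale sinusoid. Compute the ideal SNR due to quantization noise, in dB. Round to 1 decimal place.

SNR = 6.02·15 + 1.76 = 92.06 dB.

92.1 dB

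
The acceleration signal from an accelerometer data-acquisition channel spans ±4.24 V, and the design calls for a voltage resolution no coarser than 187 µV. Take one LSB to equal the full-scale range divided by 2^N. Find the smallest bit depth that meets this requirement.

16 bits

Full-scale range = 4.24 V − (-4.24 V) = 8.48 V.
Need 2^N ≥ 8.48 V / 187 µV = 45350 → N_min = 16.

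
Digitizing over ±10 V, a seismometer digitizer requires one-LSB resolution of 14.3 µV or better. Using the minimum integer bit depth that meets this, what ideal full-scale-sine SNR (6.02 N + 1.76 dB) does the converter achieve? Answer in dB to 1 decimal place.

Span: 10 V − (-10 V) = 20 V.
Required number of levels: 20/14.3 µV = 1.3986e6; smallest N with 2^N ≥ that is 21.
Ideal SNR at N = 21: 6.02·21 + 1.76 = 128.2 dB.

128.2 dB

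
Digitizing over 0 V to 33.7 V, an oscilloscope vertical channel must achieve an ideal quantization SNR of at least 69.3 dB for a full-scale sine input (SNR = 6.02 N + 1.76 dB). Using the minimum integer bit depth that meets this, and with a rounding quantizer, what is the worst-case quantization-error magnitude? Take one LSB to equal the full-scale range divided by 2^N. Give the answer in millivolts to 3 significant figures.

Span = 33.7 V.
6.02 N + 1.76 ≥ 69.3 gives N ≥ 11.219, so the minimum integer is 12.
One LSB is 33.7 V / 4096 = 8.2275 mV.
|e|_max = LSB/2 = 4.11 mV.

4.11 mV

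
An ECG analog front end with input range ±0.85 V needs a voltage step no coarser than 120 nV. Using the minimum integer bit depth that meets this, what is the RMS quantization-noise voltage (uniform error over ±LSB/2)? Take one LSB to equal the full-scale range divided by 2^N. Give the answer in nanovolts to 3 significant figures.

29.3 nV

Full-scale range = 0.85 V − (-0.85 V) = 1.7 V.
Need 2^N ≥ 1.7 V / 120 nV = 1.417e7 → N_min = 24.
One LSB is 1.7 V / 16777216 = 101.33 nV.
σ_q = LSB/√12 = 101.33 nV/3.4641 = 29.3 nV.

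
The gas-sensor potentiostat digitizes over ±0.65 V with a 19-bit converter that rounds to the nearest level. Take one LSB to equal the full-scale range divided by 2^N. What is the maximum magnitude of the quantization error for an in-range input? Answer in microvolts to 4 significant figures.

1.240 µV

Span: 0.65 V − (-0.65 V) = 1.3 V.
LSB = 1.3 V / 2^19 = 2.47955 µV.
|e|_max = LSB/2 = 1.240 µV.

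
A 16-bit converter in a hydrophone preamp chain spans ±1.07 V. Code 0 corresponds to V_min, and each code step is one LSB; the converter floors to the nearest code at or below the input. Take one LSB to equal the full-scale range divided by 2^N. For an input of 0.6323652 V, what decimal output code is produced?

52133

Span: 1.07 V − (-1.07 V) = 2.14 V. LSB = 2.14 V / 2^16 ≈ 32.65 µV.
code = ⌊(V_in − V_min)/LSB⌋ = ⌊(V_in − V_min) × 2^16 / range⌋
     = ⌊(0.6323652 − (-1.07)) × 65536 / 2.14⌋ = ⌊1.7023652 × 65536/2.14⌋
     = ⌊52133.741⌋ = 52133.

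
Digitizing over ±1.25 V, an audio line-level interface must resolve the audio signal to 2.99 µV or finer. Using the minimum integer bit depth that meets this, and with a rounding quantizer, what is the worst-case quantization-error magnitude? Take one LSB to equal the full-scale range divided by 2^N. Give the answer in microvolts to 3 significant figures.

Full-scale range = 1.25 V − (-1.25 V) = 2.5 V.
Need 2^N ≥ 2.5 V / 2.99 µV = 836100 → N_min = 20.
LSB = 2.5 V / 2^20 = 2.3842 µV.
|e|_max = LSB/2 = 1.19 µV.

1.19 µV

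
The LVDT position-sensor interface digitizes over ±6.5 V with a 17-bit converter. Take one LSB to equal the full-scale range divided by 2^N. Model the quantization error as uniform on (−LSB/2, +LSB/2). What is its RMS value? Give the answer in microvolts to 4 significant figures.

Range = 6.5 − (-6.5) = 13 V.
Step size = 13/131072 V = 99.1821 µV.
σ_q = LSB/√12 = 99.1821 µV/3.4641 = 28.63 µV.

28.63 µV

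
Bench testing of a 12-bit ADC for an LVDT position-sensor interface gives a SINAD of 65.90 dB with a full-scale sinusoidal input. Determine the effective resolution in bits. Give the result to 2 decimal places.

Inverting SNR = 6.02 N + 1.76: N_eff = (65.90 − 1.76)/6.02 = 10.6545.

10.65 bits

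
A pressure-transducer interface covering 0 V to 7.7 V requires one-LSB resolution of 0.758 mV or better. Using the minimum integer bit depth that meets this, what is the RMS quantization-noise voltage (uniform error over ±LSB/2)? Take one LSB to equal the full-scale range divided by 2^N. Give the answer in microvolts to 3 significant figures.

136 µV

Full-scale range = 7.7 V.
Required number of levels: 7.7/0.758 mV = 10158; smallest N with 2^N ≥ that is 14.
One LSB is 7.7 V / 16384 = 469.97 µV.
σ_q = LSB/√12 = 469.97 µV/3.4641 = 136 µV.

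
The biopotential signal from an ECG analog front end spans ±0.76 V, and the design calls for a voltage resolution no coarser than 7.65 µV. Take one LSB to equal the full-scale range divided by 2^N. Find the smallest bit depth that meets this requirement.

Range = 0.76 − (-0.76) = 1.52 V.
Levels needed ≥ 1.52/7.65 µV = 198700. 2^18 = 262144 suffices, so N_min = 18.

18 bits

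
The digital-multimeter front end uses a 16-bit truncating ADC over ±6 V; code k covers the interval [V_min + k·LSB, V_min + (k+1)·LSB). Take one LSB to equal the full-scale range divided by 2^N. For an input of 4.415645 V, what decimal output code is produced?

56883

Span: 6 V − (-6 V) = 12 V. LSB = 12 V / 2^16 ≈ 183.1 µV.
code = ⌊(V_in − V_min)/LSB⌋ = ⌊(V_in − V_min) × 2^16 / range⌋
     = ⌊(4.415645 − (-6)) × 65536 / 12⌋ = ⌊10.415645 × 65536/12⌋
     = ⌊56883.309⌋ = 56883.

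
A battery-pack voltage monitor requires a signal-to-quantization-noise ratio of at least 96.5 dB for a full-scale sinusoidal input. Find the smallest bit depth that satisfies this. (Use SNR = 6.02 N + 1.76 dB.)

Solving 6.02 N ≥ 96.5 − 1.76: N ≥ 15.738. Round up → N = 16.

16 bits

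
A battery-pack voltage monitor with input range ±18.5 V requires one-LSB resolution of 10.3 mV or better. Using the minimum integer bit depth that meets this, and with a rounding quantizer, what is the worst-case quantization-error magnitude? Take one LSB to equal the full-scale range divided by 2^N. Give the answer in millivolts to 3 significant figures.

4.52 mV

Full-scale range = 18.5 V − (-18.5 V) = 37 V.
Required number of levels: 37/10.3 mV = 3592.2; smallest N with 2^N ≥ that is 12.
LSB = 37 V ÷ 2^12 = 37/4096 V = 9.0332 mV.
Max error for round-to-nearest is LSB/2 = 4.52 mV.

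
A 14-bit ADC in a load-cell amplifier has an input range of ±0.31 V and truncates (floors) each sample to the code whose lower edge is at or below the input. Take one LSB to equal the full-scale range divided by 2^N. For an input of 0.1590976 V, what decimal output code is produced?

12396

Full-scale range = 0.31 V − (-0.31 V) = 0.62 V. LSB = 0.62 V / 2^14 ≈ 37.84 µV.
(V_in − V_min) × 2^14/range = (0.1590976 − (-0.31)) × 16384/0.62 = 12396.282.
Floor → code = 12396.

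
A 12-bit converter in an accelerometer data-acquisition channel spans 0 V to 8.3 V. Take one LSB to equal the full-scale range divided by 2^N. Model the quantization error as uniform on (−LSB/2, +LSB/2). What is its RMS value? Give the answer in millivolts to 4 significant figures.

0.5850 mV

Span = 8.3 V.
LSB = 8.3 V / 2^12 = 2.02637 mV.
V_rms = LSB/√12 = 2.02637 mV / √12 = 0.5850 mV.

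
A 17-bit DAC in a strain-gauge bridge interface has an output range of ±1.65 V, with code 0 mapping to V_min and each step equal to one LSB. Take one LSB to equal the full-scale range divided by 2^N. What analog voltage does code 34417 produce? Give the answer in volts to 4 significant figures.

-0.7835 V

Span: 1.65 V − (-1.65 V) = 3.3 V. LSB = 3.3 V / 2^17.
V_out = V_min + code × LSB = -1.65 V + 34417 × 3.3 V / 131072
      = -1.65 V + 0.866517 V = -0.783483 V.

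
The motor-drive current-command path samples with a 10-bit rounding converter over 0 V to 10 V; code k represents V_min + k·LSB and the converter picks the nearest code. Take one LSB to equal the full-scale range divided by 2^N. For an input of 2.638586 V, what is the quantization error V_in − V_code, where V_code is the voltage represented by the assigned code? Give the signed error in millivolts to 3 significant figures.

Full-scale range = 10 V. LSB = 10 V / 2^10 ≈ 9.766 mV.
(V_in − V_min)/LSB = (2.638586 − (0)) × 1024/10 = 270.1912 → nearest code k = 270.
V_code = V_min + k × range/2^10 = 0 + 270 × 10/1024 = 2.636718750 V.
V_in − V_code = 2.638586 − (2.636718750) = +1.87 mV.

+1.87 mV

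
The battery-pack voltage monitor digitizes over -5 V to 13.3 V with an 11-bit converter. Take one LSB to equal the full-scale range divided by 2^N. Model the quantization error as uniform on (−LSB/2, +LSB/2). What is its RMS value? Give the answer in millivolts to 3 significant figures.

The full-scale span is 13.3 − (-5) = 18.3 V.
One LSB is 18.3 V / 2048 = 8.9355 mV.
V_rms = LSB/√12 = 8.9355 mV / √12 = 2.58 mV.

2.58 mV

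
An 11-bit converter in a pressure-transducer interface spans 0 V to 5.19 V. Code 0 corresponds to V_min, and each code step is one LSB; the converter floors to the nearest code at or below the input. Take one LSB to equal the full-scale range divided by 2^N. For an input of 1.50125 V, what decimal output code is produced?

Span = 5.19 V. LSB = 5.19 V / 2^11 ≈ 2.534 mV.
(V_in − V_min) × 2^11/range = (1.50125 − (0)) × 2048/5.19 = 592.401.
Floor → code = 592.

592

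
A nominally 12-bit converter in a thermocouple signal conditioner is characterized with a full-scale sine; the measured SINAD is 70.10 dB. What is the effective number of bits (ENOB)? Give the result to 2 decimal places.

11.35 bits

Inverting SNR = 6.02 N + 1.76: N_eff = (70.10 − 1.76)/6.02 = 11.3522.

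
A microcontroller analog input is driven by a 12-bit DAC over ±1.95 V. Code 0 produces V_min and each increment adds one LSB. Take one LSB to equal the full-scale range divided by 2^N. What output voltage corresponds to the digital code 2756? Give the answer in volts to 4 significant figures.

Full-scale range = 1.95 V − (-1.95 V) = 3.9 V. LSB = 3.9 V / 2^12.
V_out = V_min + code × LSB = -1.95 V + 2756 × 3.9 V / 4096
      = -1.95 V + 2.62412 V = 0.674121 V.

0.6741 V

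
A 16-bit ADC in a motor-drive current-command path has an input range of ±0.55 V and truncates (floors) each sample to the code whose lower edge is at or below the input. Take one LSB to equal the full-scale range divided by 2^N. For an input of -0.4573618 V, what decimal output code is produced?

Full-scale range = 0.55 V − (-0.55 V) = 1.1 V. LSB = 1.1 V / 2^16 ≈ 16.78 µV.
V_in − V_min = -0.4573618 − (-0.55) = 0.0926382 V.
Divide by LSB: 0.0926382 × 65536/1.1 = 5519.2155.
Truncating gives code 5519.

5519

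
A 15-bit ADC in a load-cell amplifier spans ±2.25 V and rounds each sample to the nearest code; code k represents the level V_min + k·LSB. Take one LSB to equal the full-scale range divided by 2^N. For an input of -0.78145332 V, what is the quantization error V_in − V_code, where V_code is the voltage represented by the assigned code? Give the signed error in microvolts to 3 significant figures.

−50.7 µV

Full-scale range = 2.25 V − (-2.25 V) = 4.5 V. LSB = 4.5 V / 2^15 ≈ 137.3 µV.
(V_in − V_min)/LSB = (-0.78145332 − (-2.25)) × 32768/4.5 = 10693.6306 → nearest code k = 10694.
V_code = V_min + k × range/2^15 = -2.25 + 10694 × 4.5/32768 = -0.78140258789 V.
V_in − V_code = -0.78145332 − (-0.78140258789) = −50.7 µV.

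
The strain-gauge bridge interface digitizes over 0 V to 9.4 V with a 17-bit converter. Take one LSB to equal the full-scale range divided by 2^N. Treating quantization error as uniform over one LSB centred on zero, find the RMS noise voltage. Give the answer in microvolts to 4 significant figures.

20.70 µV

Full-scale range = 9.4 V.
One LSB is 9.4 V / 131072 = 71.7163 µV.
V_rms = LSB/√12 = 71.7163 µV / √12 = 20.70 µV.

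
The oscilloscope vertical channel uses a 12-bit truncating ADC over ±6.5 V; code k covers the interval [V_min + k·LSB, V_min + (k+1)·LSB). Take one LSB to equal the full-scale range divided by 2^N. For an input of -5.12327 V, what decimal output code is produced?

The full-scale span is 6.5 − (-6.5) = 13 V. LSB = 13 V / 2^12 ≈ 3.174 mV.
V_in − V_min = -5.12327 − (-6.5) = 1.37673 V.
Divide by LSB: 1.37673 × 4096/13 = 433.7759.
Truncating gives code 433.

433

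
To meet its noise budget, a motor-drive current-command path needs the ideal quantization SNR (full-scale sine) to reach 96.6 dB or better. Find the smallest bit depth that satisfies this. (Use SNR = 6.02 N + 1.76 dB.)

16 bits

Required N = ⌈(96.6 − 1.76)/6.02⌉ = ⌈15.754⌉ = 16.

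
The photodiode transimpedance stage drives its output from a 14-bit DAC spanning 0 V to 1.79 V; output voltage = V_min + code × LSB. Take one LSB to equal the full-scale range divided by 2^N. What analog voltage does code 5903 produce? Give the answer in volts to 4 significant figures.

Span = 1.79 V. LSB = 1.79 V / 2^14.
V_out = 0 + 5903 × (1.79/16384) V
      = 0 V + 0.644920 V = 0.644920 V.

0.6449 V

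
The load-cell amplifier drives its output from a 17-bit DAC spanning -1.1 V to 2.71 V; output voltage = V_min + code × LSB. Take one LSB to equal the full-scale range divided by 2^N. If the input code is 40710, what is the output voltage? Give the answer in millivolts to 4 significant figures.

83.36 mV

The full-scale span is 2.71 − (-1.1) = 3.81 V. LSB = 3.81 V / 2^17.
V_out = -1.1 + 40710 × (3.81/131072) V
      = -1.1 + 1.18336 = 0.0833580 V.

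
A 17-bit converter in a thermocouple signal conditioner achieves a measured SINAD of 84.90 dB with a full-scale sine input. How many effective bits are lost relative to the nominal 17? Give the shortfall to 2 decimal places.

Effective bits = (84.90 − 1.76)/6.02 = 13.8106.
Shortfall = 17 − 13.8106 = 3.1894 bits.

3.19 bits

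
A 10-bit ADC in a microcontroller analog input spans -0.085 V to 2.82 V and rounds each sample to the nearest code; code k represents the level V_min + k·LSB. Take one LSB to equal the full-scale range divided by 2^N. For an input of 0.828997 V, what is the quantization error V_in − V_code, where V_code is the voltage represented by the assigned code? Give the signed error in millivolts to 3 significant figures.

+0.511 mV

Span: 2.82 V − (-0.085 V) = 2.905 V. LSB = 2.905 V / 2^10 ≈ 2.837 mV.
Position in LSBs: (0.828997 − (-0.085)) × 1024/2.905 = 322.1800; rounding gives k = 322.
Reconstructed level: -0.085 + 322 × 2.905/1024 V = 0.8284863281 V.
V_in − V_code = 0.828997 − (0.8284863281) = +0.511 mV.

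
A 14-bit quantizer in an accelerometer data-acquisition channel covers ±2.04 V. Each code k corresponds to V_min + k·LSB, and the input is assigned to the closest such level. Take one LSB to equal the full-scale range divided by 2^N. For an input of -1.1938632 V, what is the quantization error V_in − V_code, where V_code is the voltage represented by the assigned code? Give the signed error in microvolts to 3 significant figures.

Full-scale range = 2.04 V − (-2.04 V) = 4.08 V. LSB = 4.08 V / 2^14 ≈ 249.0 µV.
Position in LSBs: (-1.1938632 − (-2.04)) × 16384/4.08 = 3397.8199; rounding gives k = 3398.
V_code = -2.04 + (3398/16384) × 4.08 = -1.1938183594 V.
Error = V_in − V_code = -1.1938632 − (-1.1938183594) = −44.8 µV.

−44.8 µV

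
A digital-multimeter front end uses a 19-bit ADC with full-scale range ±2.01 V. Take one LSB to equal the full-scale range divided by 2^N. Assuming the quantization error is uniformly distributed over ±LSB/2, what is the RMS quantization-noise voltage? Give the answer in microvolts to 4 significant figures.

2.213 µV

Span: 2.01 V − (-2.01 V) = 4.02 V.
Step size = 4.02/524288 V = 7.66754 µV.
σ_q = LSB/√12 = 7.66754 µV/3.4641 = 2.213 µV.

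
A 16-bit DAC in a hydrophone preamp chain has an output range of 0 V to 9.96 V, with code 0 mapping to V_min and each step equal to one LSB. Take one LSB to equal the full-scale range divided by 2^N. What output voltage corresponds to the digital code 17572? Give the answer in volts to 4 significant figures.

Range is 9.96 V. LSB = 9.96 V / 2^16.
Output = V_min + (17572/65536) × range = 0 + 0.268127 × 9.96 V
      = 0 V + 2.67055 V = 2.67055 V.

2.671 V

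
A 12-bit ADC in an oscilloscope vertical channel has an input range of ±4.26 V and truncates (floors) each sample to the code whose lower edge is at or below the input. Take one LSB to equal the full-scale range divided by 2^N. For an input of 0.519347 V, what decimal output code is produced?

Full-scale range = 4.26 V − (-4.26 V) = 8.52 V. LSB = 8.52 V / 2^12 ≈ 2.080 mV.
(V_in − V_min) × 2^12/range = (0.519347 − (-4.26)) × 4096/8.52 = 2297.677.
Floor → code = 2297.

2297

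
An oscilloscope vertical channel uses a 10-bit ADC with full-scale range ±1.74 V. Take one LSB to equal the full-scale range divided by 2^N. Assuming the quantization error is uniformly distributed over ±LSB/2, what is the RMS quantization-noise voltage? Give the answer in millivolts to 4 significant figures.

0.9810 mV

Range = 1.74 − (-1.74) = 3.48 V.
One LSB is 3.48 V / 1024 = 3.39844 mV.
V_rms = LSB/√12 = 3.39844 mV / √12 = 0.9810 mV.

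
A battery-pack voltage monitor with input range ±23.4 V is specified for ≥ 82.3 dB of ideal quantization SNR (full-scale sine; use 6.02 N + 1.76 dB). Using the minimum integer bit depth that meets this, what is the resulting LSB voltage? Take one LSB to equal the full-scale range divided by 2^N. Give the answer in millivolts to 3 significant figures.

2.86 mV

Full-scale range = 23.4 V − (-23.4 V) = 46.8 V.
Required N = ⌈(82.3 − 1.76)/6.02⌉ = ⌈13.379⌉ = 14.
LSB = 46.8 V / 2^14 = 2.86 mV.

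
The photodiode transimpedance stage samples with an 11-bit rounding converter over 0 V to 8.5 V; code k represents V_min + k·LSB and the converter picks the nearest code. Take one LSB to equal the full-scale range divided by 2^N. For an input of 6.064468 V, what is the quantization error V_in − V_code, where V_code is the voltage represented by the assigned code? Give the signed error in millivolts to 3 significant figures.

+0.747 mV

Full-scale range = 8.5 V. LSB = 8.5 V / 2^11 ≈ 4.150 mV.
(V_in − V_min)/LSB = (6.064468 − (0)) × 2048/8.5 = 1461.1801 → nearest code k = 1461.
V_code = 0 + (1461/2048) × 8.5 = 6.063720703 V.
Error = V_in − V_code = 6.064468 − (6.063720703) = +0.747 mV.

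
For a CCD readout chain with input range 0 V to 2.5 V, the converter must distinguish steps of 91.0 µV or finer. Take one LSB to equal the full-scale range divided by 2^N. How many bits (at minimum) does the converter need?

15 bits

Span = 2.5 V.
Levels needed ≥ 2.5/91.0 µV = 27470. 2^15 = 32768 suffices, so N_min = 15.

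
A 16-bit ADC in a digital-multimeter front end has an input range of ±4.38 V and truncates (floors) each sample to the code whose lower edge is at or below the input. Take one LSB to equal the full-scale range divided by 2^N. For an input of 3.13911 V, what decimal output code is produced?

56252

Span: 4.38 V − (-4.38 V) = 8.76 V. LSB = 8.76 V / 2^16 ≈ 133.7 µV.
code = ⌊(V_in − V_min)/LSB⌋ = ⌊(V_in − V_min) × 2^16 / range⌋
     = ⌊(3.13911 − (-4.38)) × 65536 / 8.76⌋ = ⌊7.51911 × 65536/8.76⌋
     = ⌊56252.556⌋ = 56252.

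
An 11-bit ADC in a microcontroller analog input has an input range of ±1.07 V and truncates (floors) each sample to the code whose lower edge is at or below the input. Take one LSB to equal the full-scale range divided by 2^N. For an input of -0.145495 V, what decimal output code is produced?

884

The full-scale span is 1.07 − (-1.07) = 2.14 V. LSB = 2.14 V / 2^11 ≈ 1.045 mV.
code = ⌊(V_in − V_min)/LSB⌋ = ⌊(V_in − V_min) × 2^11 / range⌋
     = ⌊(-0.145495 − (-1.07)) × 2048 / 2.14⌋ = ⌊0.924505 × 2048/2.14⌋
     = ⌊884.760⌋ = 884.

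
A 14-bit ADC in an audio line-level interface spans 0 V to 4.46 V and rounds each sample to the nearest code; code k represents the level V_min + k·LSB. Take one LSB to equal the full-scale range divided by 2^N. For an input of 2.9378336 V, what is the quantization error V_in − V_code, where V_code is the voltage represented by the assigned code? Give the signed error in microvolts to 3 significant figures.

+69.9 µV

V_FS = 4.46 V. LSB = 4.46 V / 2^14 ≈ 272.2 µV.
(V_in − V_min)/LSB = (2.9378336 − (0)) × 16384/4.46 = 10792.2569 → nearest code k = 10792.
V_code = V_min + k × range/2^14 = 0 + 10792 × 4.46/16384 = 2.9377636719 V.
V_in − V_code = 2.9378336 − (2.9377636719) = +69.9 µV.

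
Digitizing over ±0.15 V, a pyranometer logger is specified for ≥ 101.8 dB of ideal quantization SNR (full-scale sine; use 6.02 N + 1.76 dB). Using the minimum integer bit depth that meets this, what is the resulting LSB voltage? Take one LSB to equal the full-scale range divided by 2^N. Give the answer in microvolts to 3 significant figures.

2.29 µV

The full-scale span is 0.15 − (-0.15) = 0.3 V.
Solving 6.02 N ≥ 101.8 − 1.76: N ≥ 16.618. Round up → N = 17.
LSB = 0.3 V ÷ 2^17 = 0.3/131072 V = 2.29 µV.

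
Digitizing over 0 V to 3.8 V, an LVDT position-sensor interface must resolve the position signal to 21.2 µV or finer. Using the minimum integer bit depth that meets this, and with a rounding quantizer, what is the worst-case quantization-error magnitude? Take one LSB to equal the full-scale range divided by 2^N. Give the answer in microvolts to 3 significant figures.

7.25 µV

Range is 3.8 V.
Required number of levels: 3.8/21.2 µV = 179250; smallest N with 2^N ≥ that is 18.
Step size = 3.8/262144 V = 14.496 µV.
Half an LSB is 7.25 µV.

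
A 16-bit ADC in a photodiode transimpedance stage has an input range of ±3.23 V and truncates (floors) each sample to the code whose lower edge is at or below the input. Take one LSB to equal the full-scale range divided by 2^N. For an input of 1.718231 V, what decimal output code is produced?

Span: 3.23 V − (-3.23 V) = 6.46 V. LSB = 6.46 V / 2^16 ≈ 98.57 µV.
code = ⌊(V_in − V_min)/LSB⌋ = ⌊(V_in − V_min) × 2^16 / range⌋
     = ⌊(1.718231 − (-3.23)) × 65536 / 6.46⌋ = ⌊4.948231 × 65536/6.46⌋
     = ⌊50199.267⌋ = 50199.

50199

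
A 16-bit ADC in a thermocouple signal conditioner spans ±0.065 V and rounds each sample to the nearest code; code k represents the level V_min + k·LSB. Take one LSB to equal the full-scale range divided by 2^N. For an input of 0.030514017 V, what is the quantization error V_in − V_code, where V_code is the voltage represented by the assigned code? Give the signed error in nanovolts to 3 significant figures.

−357 nV

Full-scale range = 0.065 V − (-0.065 V) = 0.13 V. LSB = 0.13 V / 2^16 ≈ 1.984 µV.
(V_in − V_min)/LSB = (0.030514017 − (-0.065)) × 65536/0.13 = 48150.8201 → nearest code k = 48151.
V_code = -0.065 + (48151/65536) × 0.13 = 0.030514373779 V.
V_in − V_code = 0.030514017 − (0.030514373779) = −357 nV.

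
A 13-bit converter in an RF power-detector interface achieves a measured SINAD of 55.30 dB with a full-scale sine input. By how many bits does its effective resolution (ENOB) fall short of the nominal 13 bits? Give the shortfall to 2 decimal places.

Effective bits = (55.30 − 1.76)/6.02 = 8.8937.
Shortfall = 13 − 8.8937 = 4.1063 bits.

4.11 bits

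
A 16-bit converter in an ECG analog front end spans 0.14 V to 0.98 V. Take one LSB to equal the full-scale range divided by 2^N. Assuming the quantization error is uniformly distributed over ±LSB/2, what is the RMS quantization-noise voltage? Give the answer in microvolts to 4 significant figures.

The full-scale span is 0.98 − (0.14) = 0.84 V.
One LSB is 0.84 V / 65536 = 12.8174 µV.
For a uniform distribution on [−LSB/2, +LSB/2], V_rms = LSB/√12 = 12.8174 µV/3.4641 = 3.700 µV.

3.700 µV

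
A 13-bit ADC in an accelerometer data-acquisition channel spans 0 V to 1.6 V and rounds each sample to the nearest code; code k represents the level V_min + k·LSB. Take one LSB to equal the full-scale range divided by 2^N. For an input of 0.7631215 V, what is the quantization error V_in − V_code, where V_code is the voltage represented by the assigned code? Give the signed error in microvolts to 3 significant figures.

+35.6 µV

Range is 1.6 V. LSB = 1.6 V / 2^13 ≈ 195.3 µV.
(V_in − V_min)/LSB = (0.7631215 − (0)) × 8192/1.6 = 3907.1821 → nearest code k = 3907.
V_code = V_min + k × range/2^13 = 0 + 3907 × 1.6/8192 = 0.7630859375 V.
Error = V_in − V_code = 0.7631215 − (0.7630859375) = +35.6 µV.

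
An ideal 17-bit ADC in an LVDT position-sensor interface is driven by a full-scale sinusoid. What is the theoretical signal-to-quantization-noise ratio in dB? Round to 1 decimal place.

Ideal quantization SNR: 6.02 × 17 + 1.76 dB = 104.1 dB.

104.1 dB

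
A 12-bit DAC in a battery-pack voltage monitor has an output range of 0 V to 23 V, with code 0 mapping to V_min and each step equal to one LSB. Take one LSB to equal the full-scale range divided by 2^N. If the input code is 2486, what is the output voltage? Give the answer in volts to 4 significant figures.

Range is 23 V. LSB = 23 V / 2^12.
V_out = 0 + 2486 × (23/4096) V
      = 0 + 13.9595 = 13.9595 V.

13.96 V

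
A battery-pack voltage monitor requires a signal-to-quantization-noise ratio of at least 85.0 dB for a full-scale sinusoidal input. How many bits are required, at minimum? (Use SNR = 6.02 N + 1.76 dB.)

14 bits

6.02 N + 1.76 ≥ 85.0 gives N ≥ 13.827, so the minimum integer is 14.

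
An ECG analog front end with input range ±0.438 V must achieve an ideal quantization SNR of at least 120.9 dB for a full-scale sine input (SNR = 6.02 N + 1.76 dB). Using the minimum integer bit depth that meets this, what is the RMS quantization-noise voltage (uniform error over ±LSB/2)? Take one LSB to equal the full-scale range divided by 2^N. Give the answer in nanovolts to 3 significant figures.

The full-scale span is 0.438 − (-0.438) = 0.876 V.
N ≥ (120.9 − 1.76)/6.02 = 19.791 → N_min = 20.
LSB = 0.876 V ÷ 2^20 = 0.876/1048576 V = 0.83542 µV.
RMS noise = LSB/√12 = 241 nV.

241 nV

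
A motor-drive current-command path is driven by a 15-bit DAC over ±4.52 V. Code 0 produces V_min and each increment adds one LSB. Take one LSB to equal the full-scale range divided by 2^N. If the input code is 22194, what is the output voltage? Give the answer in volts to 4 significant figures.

The full-scale span is 4.52 − (-4.52) = 9.04 V. LSB = 9.04 V / 2^15.
V_out = V_min + code × LSB = -4.52 V + 22194 × 9.04 V / 32768
      = -4.52 V + 6.12286 V = 1.60286 V.

1.603 V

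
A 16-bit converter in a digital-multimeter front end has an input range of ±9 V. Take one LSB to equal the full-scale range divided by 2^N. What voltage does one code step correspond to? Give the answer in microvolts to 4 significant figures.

274.7 µV

The full-scale span is 9 − (-9) = 18 V.
There are 2^16 = 65536 steps.
LSB = 18 V / 2^16 = 274.7 µV.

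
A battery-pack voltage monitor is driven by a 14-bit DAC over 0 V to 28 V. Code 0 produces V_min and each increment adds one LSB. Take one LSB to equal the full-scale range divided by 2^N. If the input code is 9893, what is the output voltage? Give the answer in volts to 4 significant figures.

V_FS = 28 V. LSB = 28 V / 2^14.
Output = V_min + (9893/16384) × range = 0 + 0.603821 × 28 V
      = 0 + 16.9070 = 16.9070 V.

16.91 V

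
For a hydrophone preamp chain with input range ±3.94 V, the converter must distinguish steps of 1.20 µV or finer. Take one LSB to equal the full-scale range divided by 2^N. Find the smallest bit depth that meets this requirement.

23 bits

The full-scale span is 3.94 − (-3.94) = 7.88 V.
7.88 V / 1.20 µV = 6.567e6. Since 2^22 = 4194304 and 2^23 = 8388608, N = 23.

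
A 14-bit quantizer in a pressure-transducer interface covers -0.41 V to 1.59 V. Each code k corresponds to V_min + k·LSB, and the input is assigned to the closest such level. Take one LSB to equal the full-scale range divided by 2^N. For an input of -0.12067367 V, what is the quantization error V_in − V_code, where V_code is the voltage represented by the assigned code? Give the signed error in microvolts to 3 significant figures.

+19.7 µV

Range = 1.59 − (-0.41) = 2 V. LSB = 2 V / 2^14 ≈ 122.1 µV.
(-0.12067367 − (-0.41)) / LSB = 0.28932633 × 16384/2 = 2370.1613. Nearest integer: k = 2370.
V_code = -0.41 + (2370/16384) × 2 = -0.12069335938 V.
V_in − V_code = -0.12067367 − (-0.12069335938) = +19.7 µV.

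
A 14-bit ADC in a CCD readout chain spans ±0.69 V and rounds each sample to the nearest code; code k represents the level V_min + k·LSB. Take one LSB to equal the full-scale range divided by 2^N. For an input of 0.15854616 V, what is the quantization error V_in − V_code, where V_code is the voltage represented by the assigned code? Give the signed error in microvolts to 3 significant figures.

+28.1 µV

The full-scale span is 0.69 − (-0.69) = 1.38 V. LSB = 1.38 V / 2^14 ≈ 84.23 µV.
Position in LSBs: (0.15854616 − (-0.69)) × 16384/1.38 = 10074.3335; rounding gives k = 10074.
Reconstructed level: -0.69 + 10074 × 1.38/16384 V = 0.15851806641 V.
V_in − V_code = 0.15854616 − (0.15851806641) = +28.1 µV.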